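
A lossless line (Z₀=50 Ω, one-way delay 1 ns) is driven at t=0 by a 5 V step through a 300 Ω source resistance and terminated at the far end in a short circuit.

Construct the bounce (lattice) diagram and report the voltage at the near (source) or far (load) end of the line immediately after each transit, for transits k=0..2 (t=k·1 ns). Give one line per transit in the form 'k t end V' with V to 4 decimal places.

0 0 source 0.7143
1 1 load 0.0000
2 2 source -0.5102

Γ_L=-1.000000, Γ_S=0.714286; launch V₁=5·50/350=0.714286
k=0 src: V=0.7143
k=1 load: inc=0.714286, refl=0.714286·-1.000000=-0.7143; V=0.000000+0.714286+-0.714286=0.0000
k=2 src: inc=-0.714286, refl=-0.714286·0.714286=-0.5102; V=0.714286+-0.714286+-0.510204=-0.5102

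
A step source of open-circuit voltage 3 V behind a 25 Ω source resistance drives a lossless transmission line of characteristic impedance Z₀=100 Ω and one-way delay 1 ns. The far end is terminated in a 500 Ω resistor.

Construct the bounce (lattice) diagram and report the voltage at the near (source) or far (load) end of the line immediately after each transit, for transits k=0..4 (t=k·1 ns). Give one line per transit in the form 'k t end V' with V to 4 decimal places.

Γ_L=0.666667, Γ_S=-0.600000; launch V₁=3·100/125=2.400000
k=0 src: V=2.4000
k=1 load: inc=2.400000, refl=2.400000·0.666667=1.6000; V=0.000000+2.400000+1.600000=4.0000
k=2 src: inc=1.600000, refl=1.600000·-0.600000=-0.9600; V=2.400000+1.600000+-0.960000=3.0400
k=3 load: inc=-0.960000, refl=-0.960000·0.666667=-0.6400; V=4.000000+-0.960000+-0.640000=2.4000
k=4 src: inc=-0.640000, refl=-0.640000·-0.600000=0.3840; V=3.040000+-0.640000+0.384000=2.7840

0 0 source 2.4000
1 1 load 4.0000
2 2 source 3.0400
3 3 load 2.4000
4 4 source 2.7840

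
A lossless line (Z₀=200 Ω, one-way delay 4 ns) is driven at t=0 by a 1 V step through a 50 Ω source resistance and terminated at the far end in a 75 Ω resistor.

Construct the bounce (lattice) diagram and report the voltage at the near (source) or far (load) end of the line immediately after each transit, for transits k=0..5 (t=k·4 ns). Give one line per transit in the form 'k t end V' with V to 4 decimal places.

0 0 source 0.8000
1 4 load 0.4364
2 8 source 0.6545
3 12 load 0.5554
4 16 source 0.6149
5 20 load 0.5878

Γ_L=-0.454545, Γ_S=-0.600000; launch V₁=1·200/250=0.800000
k=0 src: V=0.8000
k=1 load: inc=0.800000, refl=0.800000·-0.454545=-0.3636; V=0.000000+0.800000+-0.363636=0.4364
k=2 src: inc=-0.363636, refl=-0.363636·-0.600000=0.2182; V=0.800000+-0.363636+0.218182=0.6545
k=3 load: inc=0.218182, refl=0.218182·-0.454545=-0.0992; V=0.436364+0.218182+-0.099174=0.5554
k=4 src: inc=-0.099174, refl=-0.099174·-0.600000=0.0595; V=0.654545+-0.099174+0.059504=0.6149
k=5 load: inc=0.059504, refl=0.059504·-0.454545=-0.0270; V=0.555372+0.059504+-0.027047=0.5878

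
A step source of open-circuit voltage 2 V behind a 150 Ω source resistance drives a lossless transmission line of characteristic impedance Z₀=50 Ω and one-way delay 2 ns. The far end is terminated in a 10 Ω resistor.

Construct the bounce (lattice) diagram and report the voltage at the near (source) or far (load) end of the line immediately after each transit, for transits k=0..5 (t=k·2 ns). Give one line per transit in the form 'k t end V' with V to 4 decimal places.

Γ_L=-0.666667, Γ_S=0.500000; launch V₁=2·50/200=0.500000
k=0 src: V=0.5000
k=1 load: inc=0.500000, refl=0.500000·-0.666667=-0.3333; V=0.000000+0.500000+-0.333333=0.1667
k=2 src: inc=-0.333333, refl=-0.333333·0.500000=-0.1667; V=0.500000+-0.333333+-0.166667=0.0000
k=3 load: inc=-0.166667, refl=-0.166667·-0.666667=0.1111; V=0.166667+-0.166667+0.111111=0.1111
k=4 src: inc=0.111111, refl=0.111111·0.500000=0.0556; V=0.000000+0.111111+0.055556=0.1667
k=5 load: inc=0.055556, refl=0.055556·-0.666667=-0.0370; V=0.111111+0.055556+-0.037037=0.1296

0 0 source 0.5000
1 2 load 0.1667
2 4 source 0.0000
3 6 load 0.1111
4 8 source 0.1667
5 10 load 0.1296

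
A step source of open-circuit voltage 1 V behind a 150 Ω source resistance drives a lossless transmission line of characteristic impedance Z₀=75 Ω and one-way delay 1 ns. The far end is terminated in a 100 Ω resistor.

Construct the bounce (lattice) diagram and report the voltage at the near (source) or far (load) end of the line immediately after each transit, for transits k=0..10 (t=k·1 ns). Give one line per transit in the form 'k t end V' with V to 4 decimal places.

Γ_L=0.142857, Γ_S=0.333333; launch V₁=1·75/225=0.333333
k=0 src: V=0.3333
k=1 load: inc=0.333333, refl=0.333333·0.142857=0.0476; V=0.000000+0.333333+0.047619=0.3810
k=2 src: inc=0.047619, refl=0.047619·0.333333=0.0159; V=0.333333+0.047619+0.015873=0.3968
k=3 load: inc=0.015873, refl=0.015873·0.142857=0.0023; V=0.380952+0.015873+0.002268=0.3991
k=4 src: inc=0.002268, refl=0.002268·0.333333=0.0008; V=0.396825+0.002268+0.000756=0.3998
k=5 load: inc=0.000756, refl=0.000756·0.142857=0.0001; V=0.399093+0.000756+0.000108=0.4000
k=6 src: inc=0.000108, refl=0.000108·0.333333=0.0000; V=0.399849+0.000108+0.000036=0.4000
k=7 load: inc=0.000036, refl=0.000036·0.142857=0.0000; V=0.399957+0.000036+0.000005=0.4000
k=8 src: inc=0.000005, refl=0.000005·0.333333=0.0000; V=0.399993+0.000005+0.000002=0.4000
k=9 load: inc=0.000002, refl=0.000002·0.142857=0.0000; V=0.399998+0.000002+0.000000=0.4000
k=10 src: inc=0.000000, refl=0.000000·0.333333=0.0000; V=0.400000+0.000000+0.000000=0.4000

0 0 source 0.3333
1 1 load 0.3810
2 2 source 0.3968
3 3 load 0.3991
4 4 source 0.3998
5 5 load 0.4000
6 6 source 0.4000
7 7 load 0.4000
8 8 source 0.4000
9 9 load 0.4000
10 10 source 0.4000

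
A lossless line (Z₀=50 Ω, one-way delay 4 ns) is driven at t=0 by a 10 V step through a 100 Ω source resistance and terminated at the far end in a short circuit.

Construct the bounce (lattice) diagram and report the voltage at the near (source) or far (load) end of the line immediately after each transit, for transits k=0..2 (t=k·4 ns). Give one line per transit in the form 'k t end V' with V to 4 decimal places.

0 0 source 3.3333
1 4 load 0.0000
2 8 source -1.1111

Γ_L=-1.000000, Γ_S=0.333333; launch V₁=10·50/150=3.333333
k=0 src: V=3.3333
k=1 load: inc=3.333333, refl=3.333333·-1.000000=-3.3333; V=0.000000+3.333333+-3.333333=0.0000
k=2 src: inc=-3.333333, refl=-3.333333·0.333333=-1.1111; V=3.333333+-3.333333+-1.111111=-1.1111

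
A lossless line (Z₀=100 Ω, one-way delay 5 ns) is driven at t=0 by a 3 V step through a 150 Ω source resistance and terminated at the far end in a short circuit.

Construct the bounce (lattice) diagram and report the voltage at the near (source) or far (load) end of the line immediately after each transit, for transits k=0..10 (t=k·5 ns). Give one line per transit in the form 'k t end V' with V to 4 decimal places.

Γ_L=-1.000000, Γ_S=0.200000; launch V₁=3·100/250=1.200000
k=0 src: V=1.2000
k=1 load: inc=1.200000, refl=1.200000·-1.000000=-1.2000; V=0.000000+1.200000+-1.200000=0.0000
k=2 src: inc=-1.200000, refl=-1.200000·0.200000=-0.2400; V=1.200000+-1.200000+-0.240000=-0.2400
k=3 load: inc=-0.240000, refl=-0.240000·-1.000000=0.2400; V=0.000000+-0.240000+0.240000=0.0000
k=4 src: inc=0.240000, refl=0.240000·0.200000=0.0480; V=-0.240000+0.240000+0.048000=0.0480
k=5 load: inc=0.048000, refl=0.048000·-1.000000=-0.0480; V=0.000000+0.048000+-0.048000=0.0000
k=6 src: inc=-0.048000, refl=-0.048000·0.200000=-0.0096; V=0.048000+-0.048000+-0.009600=-0.0096
k=7 load: inc=-0.009600, refl=-0.009600·-1.000000=0.0096; V=0.000000+-0.009600+0.009600=0.0000
k=8 src: inc=0.009600, refl=0.009600·0.200000=0.0019; V=-0.009600+0.009600+0.001920=0.0019
k=9 load: inc=0.001920, refl=0.001920·-1.000000=-0.0019; V=0.000000+0.001920+-0.001920=0.0000
k=10 src: inc=-0.001920, refl=-0.001920·0.200000=-0.0004; V=0.001920+-0.001920+-0.000384=-0.0004

0 0 source 1.2000
1 5 load 0.0000
2 10 source -0.2400
3 15 load 0.0000
4 20 source 0.0480
5 25 load 0.0000
6 30 source -0.0096
7 35 load 0.0000
8 40 source 0.0019
9 45 load 0.0000
10 50 source -0.0004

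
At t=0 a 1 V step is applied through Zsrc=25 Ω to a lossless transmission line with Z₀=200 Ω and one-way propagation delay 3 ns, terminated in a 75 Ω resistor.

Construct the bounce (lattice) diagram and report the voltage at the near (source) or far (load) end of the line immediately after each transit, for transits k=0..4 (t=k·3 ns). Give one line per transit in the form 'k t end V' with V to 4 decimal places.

0 0 source 0.8889
1 3 load 0.4848
2 6 source 0.7991
3 9 load 0.6563
4 12 source 0.7674

Γ_L=-0.454545, Γ_S=-0.777778; launch V₁=1·200/225=0.888889
k=0 src: V=0.8889
k=1 load: inc=0.888889, refl=0.888889·-0.454545=-0.4040; V=0.000000+0.888889+-0.404040=0.4848
k=2 src: inc=-0.404040, refl=-0.404040·-0.777778=0.3143; V=0.888889+-0.404040+0.314254=0.7991
k=3 load: inc=0.314254, refl=0.314254·-0.454545=-0.1428; V=0.484848+0.314254+-0.142843=0.6563
k=4 src: inc=-0.142843, refl=-0.142843·-0.777778=0.1111; V=0.799102+-0.142843+0.111100=0.7674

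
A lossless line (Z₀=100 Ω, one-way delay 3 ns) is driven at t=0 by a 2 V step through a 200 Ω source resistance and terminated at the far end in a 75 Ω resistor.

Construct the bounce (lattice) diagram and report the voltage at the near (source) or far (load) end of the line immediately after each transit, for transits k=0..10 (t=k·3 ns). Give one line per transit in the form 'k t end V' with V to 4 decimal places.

0 0 source 0.6667
1 3 load 0.5714
2 6 source 0.5397
3 9 load 0.5442
4 12 source 0.5457
5 15 load 0.5455
6 18 source 0.5454
7 21 load 0.5455
8 24 source 0.5455
9 27 load 0.5455
10 30 source 0.5455

Γ_L=-0.142857, Γ_S=0.333333; launch V₁=2·100/300=0.666667
k=0 src: V=0.6667
k=1 load: inc=0.666667, refl=0.666667·-0.142857=-0.0952; V=0.000000+0.666667+-0.095238=0.5714
k=2 src: inc=-0.095238, refl=-0.095238·0.333333=-0.0317; V=0.666667+-0.095238+-0.031746=0.5397
k=3 load: inc=-0.031746, refl=-0.031746·-0.142857=0.0045; V=0.571429+-0.031746+0.004535=0.5442
k=4 src: inc=0.004535, refl=0.004535·0.333333=0.0015; V=0.539683+0.004535+0.001512=0.5457
k=5 load: inc=0.001512, refl=0.001512·-0.142857=-0.0002; V=0.544218+0.001512+-0.000216=0.5455
k=6 src: inc=-0.000216, refl=-0.000216·0.333333=-0.0001; V=0.545729+-0.000216+-0.000072=0.5454
k=7 load: inc=-0.000072, refl=-0.000072·-0.142857=0.0000; V=0.545513+-0.000072+0.000010=0.5455
k=8 src: inc=0.000010, refl=0.000010·0.333333=0.0000; V=0.545441+0.000010+0.000003=0.5455
k=9 load: inc=0.000003, refl=0.000003·-0.142857=-0.0000; V=0.545452+0.000003+-0.000000=0.5455
k=10 src: inc=-0.000000, refl=-0.000000·0.333333=-0.0000; V=0.545455+-0.000000+-0.000000=0.5455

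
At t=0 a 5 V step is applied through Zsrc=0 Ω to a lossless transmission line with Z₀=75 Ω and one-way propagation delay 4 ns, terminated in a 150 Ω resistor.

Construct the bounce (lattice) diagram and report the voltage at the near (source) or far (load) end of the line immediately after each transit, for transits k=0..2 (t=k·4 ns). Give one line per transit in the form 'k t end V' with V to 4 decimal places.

0 0 source 5.0000
1 4 load 6.6667
2 8 source 5.0000

Γ_L=0.333333, Γ_S=-1.000000; launch V₁=5·75/75=5.000000
k=0 src: V=5.0000
k=1 load: inc=5.000000, refl=5.000000·0.333333=1.6667; V=0.000000+5.000000+1.666667=6.6667
k=2 src: inc=1.666667, refl=1.666667·-1.000000=-1.6667; V=5.000000+1.666667+-1.666667=5.0000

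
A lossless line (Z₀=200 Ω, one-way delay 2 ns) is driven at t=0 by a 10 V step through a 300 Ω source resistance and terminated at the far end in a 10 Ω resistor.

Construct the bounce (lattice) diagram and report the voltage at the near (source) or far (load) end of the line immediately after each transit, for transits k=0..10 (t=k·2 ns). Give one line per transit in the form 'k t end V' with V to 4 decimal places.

Γ_L=-0.904762, Γ_S=0.200000; launch V₁=10·200/500=4.000000
k=0 src: V=4.0000
k=1 load: inc=4.000000, refl=4.000000·-0.904762=-3.6190; V=0.000000+4.000000+-3.619048=0.3810
k=2 src: inc=-3.619048, refl=-3.619048·0.200000=-0.7238; V=4.000000+-3.619048+-0.723810=-0.3429
k=3 load: inc=-0.723810, refl=-0.723810·-0.904762=0.6549; V=0.380952+-0.723810+0.654875=0.3120
k=4 src: inc=0.654875, refl=0.654875·0.200000=0.1310; V=-0.342857+0.654875+0.130975=0.4430
k=5 load: inc=0.130975, refl=0.130975·-0.904762=-0.1185; V=0.312018+0.130975+-0.118501=0.3245
k=6 src: inc=-0.118501, refl=-0.118501·0.200000=-0.0237; V=0.442993+-0.118501+-0.023700=0.3008
k=7 load: inc=-0.023700, refl=-0.023700·-0.904762=0.0214; V=0.324492+-0.023700+0.021443=0.3222
k=8 src: inc=0.021443, refl=0.021443·0.200000=0.0043; V=0.300792+0.021443+0.004289=0.3265
k=9 load: inc=0.004289, refl=0.004289·-0.904762=-0.0039; V=0.322235+0.004289+-0.003880=0.3226
k=10 src: inc=-0.003880, refl=-0.003880·0.200000=-0.0008; V=0.326523+-0.003880+-0.000776=0.3219

0 0 source 4.0000
1 2 load 0.3810
2 4 source -0.3429
3 6 load 0.3120
4 8 source 0.4430
5 10 load 0.3245
6 12 source 0.3008
7 14 load 0.3222
8 16 source 0.3265
9 18 load 0.3226
10 20 source 0.3219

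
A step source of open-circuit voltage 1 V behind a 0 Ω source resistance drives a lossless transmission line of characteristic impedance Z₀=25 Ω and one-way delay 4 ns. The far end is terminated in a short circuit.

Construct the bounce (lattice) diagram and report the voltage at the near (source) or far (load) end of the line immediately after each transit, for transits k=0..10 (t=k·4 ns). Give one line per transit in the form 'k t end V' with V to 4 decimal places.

0 0 source 1.0000
1 4 load 0.0000
2 8 source 1.0000
3 12 load 0.0000
4 16 source 1.0000
5 20 load 0.0000
6 24 source 1.0000
7 28 load 0.0000
8 32 source 1.0000
9 36 load 0.0000
10 40 source 1.0000

Γ_L=-1.000000, Γ_S=-1.000000; launch V₁=1·25/25=1.000000
k=0 src: V=1.0000
k=1 load: inc=1.000000, refl=1.000000·-1.000000=-1.0000; V=0.000000+1.000000+-1.000000=0.0000
k=2 src: inc=-1.000000, refl=-1.000000·-1.000000=1.0000; V=1.000000+-1.000000+1.000000=1.0000
k=3 load: inc=1.000000, refl=1.000000·-1.000000=-1.0000; V=0.000000+1.000000+-1.000000=0.0000
k=4 src: inc=-1.000000, refl=-1.000000·-1.000000=1.0000; V=1.000000+-1.000000+1.000000=1.0000
k=5 load: inc=1.000000, refl=1.000000·-1.000000=-1.0000; V=0.000000+1.000000+-1.000000=0.0000
k=6 src: inc=-1.000000, refl=-1.000000·-1.000000=1.0000; V=1.000000+-1.000000+1.000000=1.0000
k=7 load: inc=1.000000, refl=1.000000·-1.000000=-1.0000; V=0.000000+1.000000+-1.000000=0.0000
k=8 src: inc=-1.000000, refl=-1.000000·-1.000000=1.0000; V=1.000000+-1.000000+1.000000=1.0000
k=9 load: inc=1.000000, refl=1.000000·-1.000000=-1.0000; V=0.000000+1.000000+-1.000000=0.0000
k=10 src: inc=-1.000000, refl=-1.000000·-1.000000=1.0000; V=1.000000+-1.000000+1.000000=1.0000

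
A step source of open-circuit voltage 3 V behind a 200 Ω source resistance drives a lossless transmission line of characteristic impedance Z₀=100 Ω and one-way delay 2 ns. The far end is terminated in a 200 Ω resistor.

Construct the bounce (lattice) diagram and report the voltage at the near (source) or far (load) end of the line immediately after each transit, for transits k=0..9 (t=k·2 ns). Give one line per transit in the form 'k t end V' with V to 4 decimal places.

Γ_L=0.333333, Γ_S=0.333333; launch V₁=3·100/300=1.000000
k=0 src: V=1.0000
k=1 load: inc=1.000000, refl=1.000000·0.333333=0.3333; V=0.000000+1.000000+0.333333=1.3333
k=2 src: inc=0.333333, refl=0.333333·0.333333=0.1111; V=1.000000+0.333333+0.111111=1.4444
k=3 load: inc=0.111111, refl=0.111111·0.333333=0.0370; V=1.333333+0.111111+0.037037=1.4815
k=4 src: inc=0.037037, refl=0.037037·0.333333=0.0123; V=1.444444+0.037037+0.012346=1.4938
k=5 load: inc=0.012346, refl=0.012346·0.333333=0.0041; V=1.481481+0.012346+0.004115=1.4979
k=6 src: inc=0.004115, refl=0.004115·0.333333=0.0014; V=1.493827+0.004115+0.001372=1.4993
k=7 load: inc=0.001372, refl=0.001372·0.333333=0.0005; V=1.497942+0.001372+0.000457=1.4998
k=8 src: inc=0.000457, refl=0.000457·0.333333=0.0002; V=1.499314+0.000457+0.000152=1.4999
k=9 load: inc=0.000152, refl=0.000152·0.333333=0.0001; V=1.499771+0.000152+0.000051=1.5000

0 0 source 1.0000
1 2 load 1.3333
2 4 source 1.4444
3 6 load 1.4815
4 8 source 1.4938
5 10 load 1.4979
6 12 source 1.4993
7 14 load 1.4998
8 16 source 1.4999
9 18 load 1.5000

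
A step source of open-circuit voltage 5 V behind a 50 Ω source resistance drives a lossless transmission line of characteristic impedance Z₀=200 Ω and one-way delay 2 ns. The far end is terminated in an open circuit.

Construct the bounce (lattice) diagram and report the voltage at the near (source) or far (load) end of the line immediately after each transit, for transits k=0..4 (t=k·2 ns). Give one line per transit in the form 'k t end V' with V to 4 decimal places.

Γ_L=1.000000, Γ_S=-0.600000; launch V₁=5·200/250=4.000000
k=0 src: V=4.0000
k=1 load: inc=4.000000, refl=4.000000·1.000000=4.0000; V=0.000000+4.000000+4.000000=8.0000
k=2 src: inc=4.000000, refl=4.000000·-0.600000=-2.4000; V=4.000000+4.000000+-2.400000=5.6000
k=3 load: inc=-2.400000, refl=-2.400000·1.000000=-2.4000; V=8.000000+-2.400000+-2.400000=3.2000
k=4 src: inc=-2.400000, refl=-2.400000·-0.600000=1.4400; V=5.600000+-2.400000+1.440000=4.6400

0 0 source 4.0000
1 2 load 8.0000
2 4 source 5.6000
3 6 load 3.2000
4 8 source 4.6400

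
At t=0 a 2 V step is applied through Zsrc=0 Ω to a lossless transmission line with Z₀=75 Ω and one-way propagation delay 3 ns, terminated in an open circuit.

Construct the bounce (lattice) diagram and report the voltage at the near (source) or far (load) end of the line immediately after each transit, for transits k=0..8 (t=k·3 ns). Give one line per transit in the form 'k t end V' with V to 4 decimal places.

0 0 source 2.0000
1 3 load 4.0000
2 6 source 2.0000
3 9 load 0.0000
4 12 source 2.0000
5 15 load 4.0000
6 18 source 2.0000
7 21 load 0.0000
8 24 source 2.0000

Γ_L=1.000000, Γ_S=-1.000000; launch V₁=2·75/75=2.000000
k=0 src: V=2.0000
k=1 load: inc=2.000000, refl=2.000000·1.000000=2.0000; V=0.000000+2.000000+2.000000=4.0000
k=2 src: inc=2.000000, refl=2.000000·-1.000000=-2.0000; V=2.000000+2.000000+-2.000000=2.0000
k=3 load: inc=-2.000000, refl=-2.000000·1.000000=-2.0000; V=4.000000+-2.000000+-2.000000=0.0000
k=4 src: inc=-2.000000, refl=-2.000000·-1.000000=2.0000; V=2.000000+-2.000000+2.000000=2.0000
k=5 load: inc=2.000000, refl=2.000000·1.000000=2.0000; V=0.000000+2.000000+2.000000=4.0000
k=6 src: inc=2.000000, refl=2.000000·-1.000000=-2.0000; V=2.000000+2.000000+-2.000000=2.0000
k=7 load: inc=-2.000000, refl=-2.000000·1.000000=-2.0000; V=4.000000+-2.000000+-2.000000=0.0000
k=8 src: inc=-2.000000, refl=-2.000000·-1.000000=2.0000; V=2.000000+-2.000000+2.000000=2.0000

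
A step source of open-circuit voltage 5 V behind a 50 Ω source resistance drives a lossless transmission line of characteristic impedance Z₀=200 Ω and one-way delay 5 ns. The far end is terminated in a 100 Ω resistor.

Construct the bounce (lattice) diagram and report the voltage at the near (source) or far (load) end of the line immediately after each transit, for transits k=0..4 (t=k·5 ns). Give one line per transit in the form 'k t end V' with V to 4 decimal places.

Γ_L=-0.333333, Γ_S=-0.600000; launch V₁=5·200/250=4.000000
k=0 src: V=4.0000
k=1 load: inc=4.000000, refl=4.000000·-0.333333=-1.3333; V=0.000000+4.000000+-1.333333=2.6667
k=2 src: inc=-1.333333, refl=-1.333333·-0.600000=0.8000; V=4.000000+-1.333333+0.800000=3.4667
k=3 load: inc=0.800000, refl=0.800000·-0.333333=-0.2667; V=2.666667+0.800000+-0.266667=3.2000
k=4 src: inc=-0.266667, refl=-0.266667·-0.600000=0.1600; V=3.466667+-0.266667+0.160000=3.3600

0 0 source 4.0000
1 5 load 2.6667
2 10 source 3.4667
3 15 load 3.2000
4 20 source 3.3600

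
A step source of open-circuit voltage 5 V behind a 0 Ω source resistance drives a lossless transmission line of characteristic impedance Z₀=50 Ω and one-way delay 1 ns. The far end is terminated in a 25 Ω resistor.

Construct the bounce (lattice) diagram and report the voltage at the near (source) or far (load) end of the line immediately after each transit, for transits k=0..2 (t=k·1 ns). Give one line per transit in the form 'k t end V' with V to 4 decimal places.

Γ_L=-0.333333, Γ_S=-1.000000; launch V₁=5·50/50=5.000000
k=0 src: V=5.0000
k=1 load: inc=5.000000, refl=5.000000·-0.333333=-1.6667; V=0.000000+5.000000+-1.666667=3.3333
k=2 src: inc=-1.666667, refl=-1.666667·-1.000000=1.6667; V=5.000000+-1.666667+1.666667=5.0000

0 0 source 5.0000
1 1 load 3.3333
2 2 source 5.0000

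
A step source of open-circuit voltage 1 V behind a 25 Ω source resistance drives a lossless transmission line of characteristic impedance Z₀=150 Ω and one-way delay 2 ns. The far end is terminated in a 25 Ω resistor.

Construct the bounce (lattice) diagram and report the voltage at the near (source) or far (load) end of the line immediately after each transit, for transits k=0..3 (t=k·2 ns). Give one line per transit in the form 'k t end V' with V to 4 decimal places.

Γ_L=-0.714286, Γ_S=-0.714286; launch V₁=1·150/175=0.857143
k=0 src: V=0.8571
k=1 load: inc=0.857143, refl=0.857143·-0.714286=-0.6122; V=0.000000+0.857143+-0.612245=0.2449
k=2 src: inc=-0.612245, refl=-0.612245·-0.714286=0.4373; V=0.857143+-0.612245+0.437318=0.6822
k=3 load: inc=0.437318, refl=0.437318·-0.714286=-0.3124; V=0.244898+0.437318+-0.312370=0.3698

0 0 source 0.8571
1 2 load 0.2449
2 4 source 0.6822
3 6 load 0.3698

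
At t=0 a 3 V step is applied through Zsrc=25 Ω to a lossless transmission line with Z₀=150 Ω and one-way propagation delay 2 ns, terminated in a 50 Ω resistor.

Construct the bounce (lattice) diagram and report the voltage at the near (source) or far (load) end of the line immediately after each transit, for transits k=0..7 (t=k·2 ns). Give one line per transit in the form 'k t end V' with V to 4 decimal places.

Γ_L=-0.500000, Γ_S=-0.714286; launch V₁=3·150/175=2.571429
k=0 src: V=2.5714
k=1 load: inc=2.571429, refl=2.571429·-0.500000=-1.2857; V=0.000000+2.571429+-1.285714=1.2857
k=2 src: inc=-1.285714, refl=-1.285714·-0.714286=0.9184; V=2.571429+-1.285714+0.918367=2.2041
k=3 load: inc=0.918367, refl=0.918367·-0.500000=-0.4592; V=1.285714+0.918367+-0.459184=1.7449
k=4 src: inc=-0.459184, refl=-0.459184·-0.714286=0.3280; V=2.204082+-0.459184+0.327988=2.0729
k=5 load: inc=0.327988, refl=0.327988·-0.500000=-0.1640; V=1.744898+0.327988+-0.163994=1.9089
k=6 src: inc=-0.163994, refl=-0.163994·-0.714286=0.1171; V=2.072886+-0.163994+0.117139=2.0260
k=7 load: inc=0.117139, refl=0.117139·-0.500000=-0.0586; V=1.908892+0.117139+-0.058569=1.9675

0 0 source 2.5714
1 2 load 1.2857
2 4 source 2.2041
3 6 load 1.7449
4 8 source 2.0729
5 10 load 1.9089
6 12 source 2.0260
7 14 load 1.9675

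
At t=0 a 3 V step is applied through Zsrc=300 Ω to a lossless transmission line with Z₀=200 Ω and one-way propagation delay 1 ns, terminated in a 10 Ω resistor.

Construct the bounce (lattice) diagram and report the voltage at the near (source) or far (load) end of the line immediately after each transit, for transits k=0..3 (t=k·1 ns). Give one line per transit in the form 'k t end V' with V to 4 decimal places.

Γ_L=-0.904762, Γ_S=0.200000; launch V₁=3·200/500=1.200000
k=0 src: V=1.2000
k=1 load: inc=1.200000, refl=1.200000·-0.904762=-1.0857; V=0.000000+1.200000+-1.085714=0.1143
k=2 src: inc=-1.085714, refl=-1.085714·0.200000=-0.2171; V=1.200000+-1.085714+-0.217143=-0.1029
k=3 load: inc=-0.217143, refl=-0.217143·-0.904762=0.1965; V=0.114286+-0.217143+0.196463=0.0936

0 0 source 1.2000
1 1 load 0.1143
2 2 source -0.1029
3 3 load 0.0936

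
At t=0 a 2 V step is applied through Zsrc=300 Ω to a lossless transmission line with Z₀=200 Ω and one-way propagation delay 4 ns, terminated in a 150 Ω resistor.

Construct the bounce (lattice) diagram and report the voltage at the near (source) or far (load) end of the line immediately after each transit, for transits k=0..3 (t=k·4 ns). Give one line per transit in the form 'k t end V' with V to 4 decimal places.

Γ_L=-0.142857, Γ_S=0.200000; launch V₁=2·200/500=0.800000
k=0 src: V=0.8000
k=1 load: inc=0.800000, refl=0.800000·-0.142857=-0.1143; V=0.000000+0.800000+-0.114286=0.6857
k=2 src: inc=-0.114286, refl=-0.114286·0.200000=-0.0229; V=0.800000+-0.114286+-0.022857=0.6629
k=3 load: inc=-0.022857, refl=-0.022857·-0.142857=0.0033; V=0.685714+-0.022857+0.003265=0.6661

0 0 source 0.8000
1 4 load 0.6857
2 8 source 0.6629
3 12 load 0.6661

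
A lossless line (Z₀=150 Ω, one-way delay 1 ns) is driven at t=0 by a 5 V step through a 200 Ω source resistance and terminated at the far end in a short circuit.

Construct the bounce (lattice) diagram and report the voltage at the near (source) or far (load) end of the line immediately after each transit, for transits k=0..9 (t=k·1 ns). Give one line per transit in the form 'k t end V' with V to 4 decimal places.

Γ_L=-1.000000, Γ_S=0.142857; launch V₁=5·150/350=2.142857
k=0 src: V=2.1429
k=1 load: inc=2.142857, refl=2.142857·-1.000000=-2.1429; V=0.000000+2.142857+-2.142857=0.0000
k=2 src: inc=-2.142857, refl=-2.142857·0.142857=-0.3061; V=2.142857+-2.142857+-0.306122=-0.3061
k=3 load: inc=-0.306122, refl=-0.306122·-1.000000=0.3061; V=0.000000+-0.306122+0.306122=0.0000
k=4 src: inc=0.306122, refl=0.306122·0.142857=0.0437; V=-0.306122+0.306122+0.043732=0.0437
k=5 load: inc=0.043732, refl=0.043732·-1.000000=-0.0437; V=0.000000+0.043732+-0.043732=0.0000
k=6 src: inc=-0.043732, refl=-0.043732·0.142857=-0.0062; V=0.043732+-0.043732+-0.006247=-0.0062
k=7 load: inc=-0.006247, refl=-0.006247·-1.000000=0.0062; V=0.000000+-0.006247+0.006247=0.0000
k=8 src: inc=0.006247, refl=0.006247·0.142857=0.0009; V=-0.006247+0.006247+0.000892=0.0009
k=9 load: inc=0.000892, refl=0.000892·-1.000000=-0.0009; V=0.000000+0.000892+-0.000892=0.0000

0 0 source 2.1429
1 1 load 0.0000
2 2 source -0.3061
3 3 load 0.0000
4 4 source 0.0437
5 5 load 0.0000
6 6 source -0.0062
7 7 load 0.0000
8 8 source 0.0009
9 9 load 0.0000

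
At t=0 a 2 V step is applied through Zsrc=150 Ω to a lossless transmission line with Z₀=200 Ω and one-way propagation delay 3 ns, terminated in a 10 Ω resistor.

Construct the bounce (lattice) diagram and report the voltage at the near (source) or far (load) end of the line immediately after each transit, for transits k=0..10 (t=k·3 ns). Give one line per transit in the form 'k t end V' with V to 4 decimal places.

Γ_L=-0.904762, Γ_S=-0.142857; launch V₁=2·200/350=1.142857
k=0 src: V=1.1429
k=1 load: inc=1.142857, refl=1.142857·-0.904762=-1.0340; V=0.000000+1.142857+-1.034014=0.1088
k=2 src: inc=-1.034014, refl=-1.034014·-0.142857=0.1477; V=1.142857+-1.034014+0.147716=0.2566
k=3 load: inc=0.147716, refl=0.147716·-0.904762=-0.1336; V=0.108844+0.147716+-0.133648=0.1229
k=4 src: inc=-0.133648, refl=-0.133648·-0.142857=0.0191; V=0.256560+-0.133648+0.019093=0.1420
k=5 load: inc=0.019093, refl=0.019093·-0.904762=-0.0173; V=0.122912+0.019093+-0.017274=0.1247
k=6 src: inc=-0.017274, refl=-0.017274·-0.142857=0.0025; V=0.142004+-0.017274+0.002468=0.1272
k=7 load: inc=0.002468, refl=0.002468·-0.904762=-0.0022; V=0.124730+0.002468+-0.002233=0.1250
k=8 src: inc=-0.002233, refl=-0.002233·-0.142857=0.0003; V=0.127198+-0.002233+0.000319=0.1253
k=9 load: inc=0.000319, refl=0.000319·-0.904762=-0.0003; V=0.124965+0.000319+-0.000289=0.1250
k=10 src: inc=-0.000289, refl=-0.000289·-0.142857=0.0000; V=0.125284+-0.000289+0.000041=0.1250

0 0 source 1.1429
1 3 load 0.1088
2 6 source 0.2566
3 9 load 0.1229
4 12 source 0.1420
5 15 load 0.1247
6 18 source 0.1272
7 21 load 0.1250
8 24 source 0.1253
9 27 load 0.1250
10 30 source 0.1250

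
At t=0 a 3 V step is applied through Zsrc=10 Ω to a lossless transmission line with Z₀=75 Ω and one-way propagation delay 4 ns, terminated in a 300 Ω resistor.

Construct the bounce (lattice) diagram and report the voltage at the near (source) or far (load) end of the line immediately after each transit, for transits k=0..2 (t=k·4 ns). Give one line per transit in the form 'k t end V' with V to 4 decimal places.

0 0 source 2.6471
1 4 load 4.2353
2 8 source 3.0208

Γ_L=0.600000, Γ_S=-0.764706; launch V₁=3·75/85=2.647059
k=0 src: V=2.6471
k=1 load: inc=2.647059, refl=2.647059·0.600000=1.5882; V=0.000000+2.647059+1.588235=4.2353
k=2 src: inc=1.588235, refl=1.588235·-0.764706=-1.2145; V=2.647059+1.588235+-1.214533=3.0208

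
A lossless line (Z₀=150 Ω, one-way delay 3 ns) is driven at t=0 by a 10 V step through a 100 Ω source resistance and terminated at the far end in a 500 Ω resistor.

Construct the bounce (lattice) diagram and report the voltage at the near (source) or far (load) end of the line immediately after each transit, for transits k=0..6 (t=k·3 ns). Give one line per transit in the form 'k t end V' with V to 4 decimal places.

Γ_L=0.538462, Γ_S=-0.200000; launch V₁=10·150/250=6.000000
k=0 src: V=6.0000
k=1 load: inc=6.000000, refl=6.000000·0.538462=3.2308; V=0.000000+6.000000+3.230769=9.2308
k=2 src: inc=3.230769, refl=3.230769·-0.200000=-0.6462; V=6.000000+3.230769+-0.646154=8.5846
k=3 load: inc=-0.646154, refl=-0.646154·0.538462=-0.3479; V=9.230769+-0.646154+-0.347929=8.2367
k=4 src: inc=-0.347929, refl=-0.347929·-0.200000=0.0696; V=8.584615+-0.347929+0.069586=8.3063
k=5 load: inc=0.069586, refl=0.069586·0.538462=0.0375; V=8.236686+0.069586+0.037469=8.3437
k=6 src: inc=0.037469, refl=0.037469·-0.200000=-0.0075; V=8.306272+0.037469+-0.007494=8.3362

0 0 source 6.0000
1 3 load 9.2308
2 6 source 8.5846
3 9 load 8.2367
4 12 source 8.3063
5 15 load 8.3437
6 18 source 8.3362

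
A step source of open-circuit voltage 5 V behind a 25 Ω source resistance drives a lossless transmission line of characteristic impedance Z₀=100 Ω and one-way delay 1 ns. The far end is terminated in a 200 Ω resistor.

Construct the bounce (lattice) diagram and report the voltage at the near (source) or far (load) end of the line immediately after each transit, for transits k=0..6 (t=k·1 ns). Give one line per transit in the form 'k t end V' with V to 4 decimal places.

Γ_L=0.333333, Γ_S=-0.600000; launch V₁=5·100/125=4.000000
k=0 src: V=4.0000
k=1 load: inc=4.000000, refl=4.000000·0.333333=1.3333; V=0.000000+4.000000+1.333333=5.3333
k=2 src: inc=1.333333, refl=1.333333·-0.600000=-0.8000; V=4.000000+1.333333+-0.800000=4.5333
k=3 load: inc=-0.800000, refl=-0.800000·0.333333=-0.2667; V=5.333333+-0.800000+-0.266667=4.2667
k=4 src: inc=-0.266667, refl=-0.266667·-0.600000=0.1600; V=4.533333+-0.266667+0.160000=4.4267
k=5 load: inc=0.160000, refl=0.160000·0.333333=0.0533; V=4.266667+0.160000+0.053333=4.4800
k=6 src: inc=0.053333, refl=0.053333·-0.600000=-0.0320; V=4.426667+0.053333+-0.032000=4.4480

0 0 source 4.0000
1 1 load 5.3333
2 2 source 4.5333
3 3 load 4.2667
4 4 source 4.4267
5 5 load 4.4800
6 6 source 4.4480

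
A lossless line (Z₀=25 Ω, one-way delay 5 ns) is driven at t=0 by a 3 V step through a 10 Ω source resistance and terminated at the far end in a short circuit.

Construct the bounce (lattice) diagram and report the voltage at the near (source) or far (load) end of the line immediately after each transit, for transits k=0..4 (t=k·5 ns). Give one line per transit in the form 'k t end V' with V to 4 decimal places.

Γ_L=-1.000000, Γ_S=-0.428571; launch V₁=3·25/35=2.142857
k=0 src: V=2.1429
k=1 load: inc=2.142857, refl=2.142857·-1.000000=-2.1429; V=0.000000+2.142857+-2.142857=0.0000
k=2 src: inc=-2.142857, refl=-2.142857·-0.428571=0.9184; V=2.142857+-2.142857+0.918367=0.9184
k=3 load: inc=0.918367, refl=0.918367·-1.000000=-0.9184; V=0.000000+0.918367+-0.918367=0.0000
k=4 src: inc=-0.918367, refl=-0.918367·-0.428571=0.3936; V=0.918367+-0.918367+0.393586=0.3936

0 0 source 2.1429
1 5 load 0.0000
2 10 source 0.9184
3 15 load 0.0000
4 20 source 0.3936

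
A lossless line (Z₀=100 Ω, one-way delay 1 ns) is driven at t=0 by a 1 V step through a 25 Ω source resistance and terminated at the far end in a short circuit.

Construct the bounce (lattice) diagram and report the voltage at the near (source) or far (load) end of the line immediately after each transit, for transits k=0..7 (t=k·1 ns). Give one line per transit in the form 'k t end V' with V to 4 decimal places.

Γ_L=-1.000000, Γ_S=-0.600000; launch V₁=1·100/125=0.800000
k=0 src: V=0.8000
k=1 load: inc=0.800000, refl=0.800000·-1.000000=-0.8000; V=0.000000+0.800000+-0.800000=0.0000
k=2 src: inc=-0.800000, refl=-0.800000·-0.600000=0.4800; V=0.800000+-0.800000+0.480000=0.4800
k=3 load: inc=0.480000, refl=0.480000·-1.000000=-0.4800; V=0.000000+0.480000+-0.480000=0.0000
k=4 src: inc=-0.480000, refl=-0.480000·-0.600000=0.2880; V=0.480000+-0.480000+0.288000=0.2880
k=5 load: inc=0.288000, refl=0.288000·-1.000000=-0.2880; V=0.000000+0.288000+-0.288000=0.0000
k=6 src: inc=-0.288000, refl=-0.288000·-0.600000=0.1728; V=0.288000+-0.288000+0.172800=0.1728
k=7 load: inc=0.172800, refl=0.172800·-1.000000=-0.1728; V=0.000000+0.172800+-0.172800=0.0000

0 0 source 0.8000
1 1 load 0.0000
2 2 source 0.4800
3 3 load 0.0000
4 4 source 0.2880
5 5 load 0.0000
6 6 source 0.1728
7 7 load 0.0000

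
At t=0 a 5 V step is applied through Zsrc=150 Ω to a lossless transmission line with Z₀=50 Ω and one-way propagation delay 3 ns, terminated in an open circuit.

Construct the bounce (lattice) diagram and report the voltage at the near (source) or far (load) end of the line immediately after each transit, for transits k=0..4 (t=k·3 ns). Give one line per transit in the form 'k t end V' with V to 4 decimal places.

Γ_L=1.000000, Γ_S=0.500000; launch V₁=5·50/200=1.250000
k=0 src: V=1.2500
k=1 load: inc=1.250000, refl=1.250000·1.000000=1.2500; V=0.000000+1.250000+1.250000=2.5000
k=2 src: inc=1.250000, refl=1.250000·0.500000=0.6250; V=1.250000+1.250000+0.625000=3.1250
k=3 load: inc=0.625000, refl=0.625000·1.000000=0.6250; V=2.500000+0.625000+0.625000=3.7500
k=4 src: inc=0.625000, refl=0.625000·0.500000=0.3125; V=3.125000+0.625000+0.312500=4.0625

0 0 source 1.2500
1 3 load 2.5000
2 6 source 3.1250
3 9 load 3.7500
4 12 source 4.0625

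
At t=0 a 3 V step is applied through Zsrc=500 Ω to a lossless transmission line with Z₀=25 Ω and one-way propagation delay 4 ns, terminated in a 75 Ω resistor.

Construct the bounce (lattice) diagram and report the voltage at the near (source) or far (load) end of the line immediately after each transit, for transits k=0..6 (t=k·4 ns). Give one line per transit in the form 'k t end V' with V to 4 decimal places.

0 0 source 0.1429
1 4 load 0.2143
2 8 source 0.2789
3 12 load 0.3112
4 16 source 0.3405
5 20 load 0.3551
6 24 source 0.3683

Γ_L=0.500000, Γ_S=0.904762; launch V₁=3·25/525=0.142857
k=0 src: V=0.1429
k=1 load: inc=0.142857, refl=0.142857·0.500000=0.0714; V=0.000000+0.142857+0.071429=0.2143
k=2 src: inc=0.071429, refl=0.071429·0.904762=0.0646; V=0.142857+0.071429+0.064626=0.2789
k=3 load: inc=0.064626, refl=0.064626·0.500000=0.0323; V=0.214286+0.064626+0.032313=0.3112
k=4 src: inc=0.032313, refl=0.032313·0.904762=0.0292; V=0.278912+0.032313+0.029236=0.3405
k=5 load: inc=0.029236, refl=0.029236·0.500000=0.0146; V=0.311224+0.029236+0.014618=0.3551
k=6 src: inc=0.014618, refl=0.014618·0.904762=0.0132; V=0.340460+0.014618+0.013226=0.3683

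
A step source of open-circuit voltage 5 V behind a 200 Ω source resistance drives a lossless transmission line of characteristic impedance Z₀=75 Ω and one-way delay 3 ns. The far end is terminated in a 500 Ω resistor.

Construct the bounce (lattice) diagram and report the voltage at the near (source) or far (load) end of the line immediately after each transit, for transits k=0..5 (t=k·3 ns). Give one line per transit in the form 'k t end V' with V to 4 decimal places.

Γ_L=0.739130, Γ_S=0.454545; launch V₁=5·75/275=1.363636
k=0 src: V=1.3636
k=1 load: inc=1.363636, refl=1.363636·0.739130=1.0079; V=0.000000+1.363636+1.007905=2.3715
k=2 src: inc=1.007905, refl=1.007905·0.454545=0.4581; V=1.363636+1.007905+0.458139=2.8297
k=3 load: inc=0.458139, refl=0.458139·0.739130=0.3386; V=2.371542+0.458139+0.338624=3.1683
k=4 src: inc=0.338624, refl=0.338624·0.454545=0.1539; V=2.829680+0.338624+0.153920=3.3222
k=5 load: inc=0.153920, refl=0.153920·0.739130=0.1138; V=3.168304+0.153920+0.113767=3.4360

0 0 source 1.3636
1 3 load 2.3715
2 6 source 2.8297
3 9 load 3.1683
4 12 source 3.3222
5 15 load 3.4360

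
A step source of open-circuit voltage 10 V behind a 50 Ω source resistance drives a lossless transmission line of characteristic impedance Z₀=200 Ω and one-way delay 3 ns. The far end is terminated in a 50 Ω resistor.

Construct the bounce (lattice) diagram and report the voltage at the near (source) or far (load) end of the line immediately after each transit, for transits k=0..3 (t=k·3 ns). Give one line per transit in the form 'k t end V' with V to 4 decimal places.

Γ_L=-0.600000, Γ_S=-0.600000; launch V₁=10·200/250=8.000000
k=0 src: V=8.0000
k=1 load: inc=8.000000, refl=8.000000·-0.600000=-4.8000; V=0.000000+8.000000+-4.800000=3.2000
k=2 src: inc=-4.800000, refl=-4.800000·-0.600000=2.8800; V=8.000000+-4.800000+2.880000=6.0800
k=3 load: inc=2.880000, refl=2.880000·-0.600000=-1.7280; V=3.200000+2.880000+-1.728000=4.3520

0 0 source 8.0000
1 3 load 3.2000
2 6 source 6.0800
3 9 load 4.3520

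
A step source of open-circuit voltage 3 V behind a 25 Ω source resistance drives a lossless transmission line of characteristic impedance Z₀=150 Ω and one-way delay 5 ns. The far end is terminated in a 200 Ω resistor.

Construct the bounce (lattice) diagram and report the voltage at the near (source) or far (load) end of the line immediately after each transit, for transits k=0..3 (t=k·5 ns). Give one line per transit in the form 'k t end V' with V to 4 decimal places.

0 0 source 2.5714
1 5 load 2.9388
2 10 source 2.6764
3 15 load 2.6389

Γ_L=0.142857, Γ_S=-0.714286; launch V₁=3·150/175=2.571429
k=0 src: V=2.5714
k=1 load: inc=2.571429, refl=2.571429·0.142857=0.3673; V=0.000000+2.571429+0.367347=2.9388
k=2 src: inc=0.367347, refl=0.367347·-0.714286=-0.2624; V=2.571429+0.367347+-0.262391=2.6764
k=3 load: inc=-0.262391, refl=-0.262391·0.142857=-0.0375; V=2.938776+-0.262391+-0.037484=2.6389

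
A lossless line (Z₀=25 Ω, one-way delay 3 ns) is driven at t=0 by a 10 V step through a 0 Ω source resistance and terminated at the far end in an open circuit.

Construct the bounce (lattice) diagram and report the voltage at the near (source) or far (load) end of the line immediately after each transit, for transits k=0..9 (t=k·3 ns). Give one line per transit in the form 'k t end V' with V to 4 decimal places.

Γ_L=1.000000, Γ_S=-1.000000; launch V₁=10·25/25=10.000000
k=0 src: V=10.0000
k=1 load: inc=10.000000, refl=10.000000·1.000000=10.0000; V=0.000000+10.000000+10.000000=20.0000
k=2 src: inc=10.000000, refl=10.000000·-1.000000=-10.0000; V=10.000000+10.000000+-10.000000=10.0000
k=3 load: inc=-10.000000, refl=-10.000000·1.000000=-10.0000; V=20.000000+-10.000000+-10.000000=0.0000
k=4 src: inc=-10.000000, refl=-10.000000·-1.000000=10.0000; V=10.000000+-10.000000+10.000000=10.0000
k=5 load: inc=10.000000, refl=10.000000·1.000000=10.0000; V=0.000000+10.000000+10.000000=20.0000
k=6 src: inc=10.000000, refl=10.000000·-1.000000=-10.0000; V=10.000000+10.000000+-10.000000=10.0000
k=7 load: inc=-10.000000, refl=-10.000000·1.000000=-10.0000; V=20.000000+-10.000000+-10.000000=0.0000
k=8 src: inc=-10.000000, refl=-10.000000·-1.000000=10.0000; V=10.000000+-10.000000+10.000000=10.0000
k=9 load: inc=10.000000, refl=10.000000·1.000000=10.0000; V=0.000000+10.000000+10.000000=20.0000

0 0 source 10.0000
1 3 load 20.0000
2 6 source 10.0000
3 9 load 0.0000
4 12 source 10.0000
5 15 load 20.0000
6 18 source 10.0000
7 21 load 0.0000
8 24 source 10.0000
9 27 load 20.0000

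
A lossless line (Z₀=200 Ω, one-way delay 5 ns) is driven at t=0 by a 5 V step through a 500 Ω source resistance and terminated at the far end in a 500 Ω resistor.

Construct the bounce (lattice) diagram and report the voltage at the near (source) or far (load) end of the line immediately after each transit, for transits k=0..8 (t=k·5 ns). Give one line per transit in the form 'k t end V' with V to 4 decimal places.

Γ_L=0.428571, Γ_S=0.428571; launch V₁=5·200/700=1.428571
k=0 src: V=1.4286
k=1 load: inc=1.428571, refl=1.428571·0.428571=0.6122; V=0.000000+1.428571+0.612245=2.0408
k=2 src: inc=0.612245, refl=0.612245·0.428571=0.2624; V=1.428571+0.612245+0.262391=2.3032
k=3 load: inc=0.262391, refl=0.262391·0.428571=0.1125; V=2.040816+0.262391+0.112453=2.4157
k=4 src: inc=0.112453, refl=0.112453·0.428571=0.0482; V=2.303207+0.112453+0.048194=2.4639
k=5 load: inc=0.048194, refl=0.048194·0.428571=0.0207; V=2.415660+0.048194+0.020655=2.4845
k=6 src: inc=0.020655, refl=0.020655·0.428571=0.0089; V=2.463854+0.020655+0.008852=2.4934
k=7 load: inc=0.008852, refl=0.008852·0.428571=0.0038; V=2.484509+0.008852+0.003794=2.4972
k=8 src: inc=0.003794, refl=0.003794·0.428571=0.0016; V=2.493361+0.003794+0.001626=2.4988

0 0 source 1.4286
1 5 load 2.0408
2 10 source 2.3032
3 15 load 2.4157
4 20 source 2.4639
5 25 load 2.4845
6 30 source 2.4934
7 35 load 2.4972
8 40 source 2.4988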